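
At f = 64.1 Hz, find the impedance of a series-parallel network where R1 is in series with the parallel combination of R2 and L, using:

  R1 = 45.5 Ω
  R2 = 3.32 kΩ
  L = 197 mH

Step 1 — Angular frequency: ω = 2π·f = 2π·64.1 = 402.8 rad/s.
Step 2 — Component impedances:
  R1: Z = R = 45.5 Ω
  R2: Z = R = 3320 Ω
  L: Z = jωL = j·402.8·0.197 = 0 + j79.34 Ω
Step 3 — Parallel branch: R2 || L = 1/(1/R2 + 1/L) = 1.895 + j79.3 Ω.
Step 4 — Series with R1: Z_total = R1 + (R2 || L) = 47.4 + j79.3 Ω = 92.38∠59.1° Ω.

Z = 47.4 + j79.3 Ω = 92.38∠59.1° Ω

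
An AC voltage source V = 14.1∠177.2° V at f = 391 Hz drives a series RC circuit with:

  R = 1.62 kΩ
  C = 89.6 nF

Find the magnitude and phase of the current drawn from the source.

Step 1 — Angular frequency: ω = 2π·f = 2π·391 = 2457 rad/s.
Step 2 — Component impedances:
  R: Z = R = 1620 Ω
  C: Z = 1/(jωC) = -j/(ω·C) = 0 - j4543 Ω
Step 3 — Series combination: Z_total = R + C = 1620 - j4543 Ω = 4823∠-70.4° Ω.
Step 4 — Source phasor: V = 14.1∠177.2° V = -14.08 + j0.6888 V.
Step 5 — Ohm's law: I = V / Z_total = (-14.08 + j0.6888) / (1620 - j4543) = -0.001115 - j0.002702 A.
Step 6 — Convert to polar: |I| = 0.002923 A, ∠I = -112.4°.

I = 0.002923∠-112.4° A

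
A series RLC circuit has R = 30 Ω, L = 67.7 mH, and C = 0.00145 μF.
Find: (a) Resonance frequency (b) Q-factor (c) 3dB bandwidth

Step 1 — Resonance: ω₀ = 1/√(LC) = 1/√(0.0677·1.45e-09) = 1.009e+05 rad/s.
Step 2 — f₀ = ω₀/(2π) = 1.606e+04 Hz.
Step 3 — Series Q: Q = ω₀L/R = 1.009e+05·0.0677/30 = 227.8.
Step 4 — Bandwidth: Δω = ω₀/Q = 443.1 rad/s; BW = Δω/(2π) = 70.53 Hz.

(a) f₀ = 1.606e+04 Hz  (b) Q = 227.8  (c) BW = 70.53 Hz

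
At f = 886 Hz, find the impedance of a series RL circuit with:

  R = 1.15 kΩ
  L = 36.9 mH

Step 1 — Angular frequency: ω = 2π·f = 2π·886 = 5567 rad/s.
Step 2 — Component impedances:
  R: Z = R = 1150 Ω
  L: Z = jωL = j·5567·0.0369 = 0 + j205.4 Ω
Step 3 — Series combination: Z_total = R + L = 1150 + j205.4 Ω = 1168∠10.1° Ω.

Z = 1150 + j205.4 Ω = 1168∠10.1° Ω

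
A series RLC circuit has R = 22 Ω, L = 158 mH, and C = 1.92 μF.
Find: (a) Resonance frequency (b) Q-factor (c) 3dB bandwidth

Step 1 — Resonance: ω₀ = 1/√(LC) = 1/√(0.158·1.92e-06) = 1816 rad/s.
Step 2 — f₀ = ω₀/(2π) = 289 Hz.
Step 3 — Series Q: Q = ω₀L/R = 1816·0.158/22 = 13.04.
Step 4 — Bandwidth: Δω = ω₀/Q = 139.2 rad/s; BW = Δω/(2π) = 22.16 Hz.

(a) f₀ = 289 Hz  (b) Q = 13.04  (c) BW = 22.16 Hz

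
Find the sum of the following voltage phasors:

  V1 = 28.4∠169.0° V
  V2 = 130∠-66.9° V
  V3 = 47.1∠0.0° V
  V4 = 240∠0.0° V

Step 1 — Convert each phasor to rectangular form:
  V1 = 28.4·(cos(169.0°) + j·sin(169.0°)) = -27.88 + j5.419 V
  V2 = 130·(cos(-66.9°) + j·sin(-66.9°)) = 51 - j119.6 V
  V3 = 47.1·(cos(0.0°) + j·sin(0.0°)) = 47.1 V
  V4 = 240·(cos(0.0°) + j·sin(0.0°)) = 240 V
Step 2 — Sum components: V_total = 310.2 - j114.2 V.
Step 3 — Convert to polar: |V_total| = 330.6 V, ∠V_total = -20.2°.

V_total = 330.6∠-20.2° V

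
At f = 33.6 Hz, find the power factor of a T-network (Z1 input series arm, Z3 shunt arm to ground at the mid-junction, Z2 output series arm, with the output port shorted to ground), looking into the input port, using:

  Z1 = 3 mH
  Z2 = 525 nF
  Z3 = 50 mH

Step 1 — Angular frequency: ω = 2π·f = 2π·33.6 = 211.1 rad/s.
Step 2 — Component impedances:
  Z1: Z = jωL = j·211.1·0.003 = 0 + j0.6333 Ω
  Z2: Z = 1/(jωC) = -j/(ω·C) = 0 - j9022 Ω
  Z3: Z = jωL = j·211.1·0.05 = 0 + j10.56 Ω
Step 3 — With the output port shorted to ground, the output series arm Z2 runs from the junction to ground; the shunt arm Z3 also runs from the junction to ground. They appear in parallel: Z3 || Z2 = 0 + j10.57 Ω.
Step 4 — Series with input arm Z1: Z_in = Z1 + (Z3 || Z2) = 0 + j11.2 Ω = 11.2∠90.0° Ω.
Step 5 — Power factor: PF = cos(φ) = Re(Z)/|Z| = 0/11.2 = 0.
Step 6 — Type: Im(Z) = 11.2 ⇒ lagging (phase φ = 90.0°).

PF = 0 (lagging, φ = 90.0°)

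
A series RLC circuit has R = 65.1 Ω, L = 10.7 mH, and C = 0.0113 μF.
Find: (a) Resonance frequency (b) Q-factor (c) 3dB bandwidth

Step 1 — Resonance: ω₀ = 1/√(LC) = 1/√(0.0107·1.13e-08) = 9.094e+04 rad/s.
Step 2 — f₀ = ω₀/(2π) = 1.447e+04 Hz.
Step 3 — Series Q: Q = ω₀L/R = 9.094e+04·0.0107/65.1 = 14.95.
Step 4 — Bandwidth: Δω = ω₀/Q = 6084 rad/s; BW = Δω/(2π) = 968.3 Hz.

(a) f₀ = 1.447e+04 Hz  (b) Q = 14.95  (c) BW = 968.3 Hz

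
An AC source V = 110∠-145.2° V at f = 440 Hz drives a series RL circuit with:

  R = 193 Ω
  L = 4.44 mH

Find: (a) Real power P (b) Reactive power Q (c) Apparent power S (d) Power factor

Step 1 — Angular frequency: ω = 2π·f = 2π·440 = 2765 rad/s.
Step 2 — Component impedances:
  R: Z = R = 193 Ω
  L: Z = jωL = j·2765·0.00444 = 0 + j12.27 Ω
Step 3 — Series combination: Z_total = R + L = 193 + j12.27 Ω = 193.4∠3.6° Ω.
Step 4 — Source phasor: V = 110∠-145.2° V = -90.33 - j62.78 V.
Step 5 — Current: I = V / Z = -0.4867 - j0.2943 A = 0.5688∠-148.8° A.
Step 6 — Complex power: S = V·I* = 62.44 + j3.971 VA.
Step 7 — Real power: P = Re(S) = 62.44 W.
Step 8 — Reactive power: Q = Im(S) = 3.971 VAR.
Step 9 — Apparent power: |S| = 62.57 VA.
Step 10 — Power factor: PF = P/|S| = 0.998 (lagging).

(a) P = 62.44 W  (b) Q = 3.971 VAR  (c) S = 62.57 VA  (d) PF = 0.998 (lagging)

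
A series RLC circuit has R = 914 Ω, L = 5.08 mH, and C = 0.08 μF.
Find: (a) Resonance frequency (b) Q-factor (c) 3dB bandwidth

Step 1 — Resonance: ω₀ = 1/√(LC) = 1/√(0.00508·8e-08) = 4.96e+04 rad/s.
Step 2 — f₀ = ω₀/(2π) = 7895 Hz.
Step 3 — Series Q: Q = ω₀L/R = 4.96e+04·0.00508/914 = 0.2757.
Step 4 — Bandwidth: Δω = ω₀/Q = 1.799e+05 rad/s; BW = Δω/(2π) = 2.864e+04 Hz.

(a) f₀ = 7895 Hz  (b) Q = 0.2757  (c) BW = 2.864e+04 Hz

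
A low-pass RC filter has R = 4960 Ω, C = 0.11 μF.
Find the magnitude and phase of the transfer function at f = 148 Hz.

Step 1 — Angular frequency: ω = 2π·148 = 929.9 rad/s.
Step 2 — Transfer function: H(jω) = 1/(1 + jωRC).
Step 3 — Denominator: 1 + jωRC = 1 + j·929.9·4960·1.1e-07 = 1 + j0.5074.
Step 4 — H = 0.7953 - j0.4035.
Step 5 — Magnitude: |H| = 0.8918 (-1.0 dB); phase: φ = -26.9°.

|H| = 0.8918 (-1.0 dB), φ = -26.9°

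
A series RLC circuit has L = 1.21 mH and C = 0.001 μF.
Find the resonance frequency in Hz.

Step 1 — Resonance condition Im(Z)=0 gives ω₀ = 1/√(LC).
Step 2 — ω₀ = 1/√(0.00121·1e-09) = 9.091e+05 rad/s.
Step 3 — f₀ = ω₀/(2π) = 1.447e+05 Hz.

f₀ = 1.447e+05 Hz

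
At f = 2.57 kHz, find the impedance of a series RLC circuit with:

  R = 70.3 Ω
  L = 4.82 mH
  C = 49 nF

Step 1 — Angular frequency: ω = 2π·f = 2π·2570 = 1.615e+04 rad/s.
Step 2 — Component impedances:
  R: Z = R = 70.3 Ω
  L: Z = jωL = j·1.615e+04·0.00482 = 0 + j77.83 Ω
  C: Z = 1/(jωC) = -j/(ω·C) = 0 - j1264 Ω
Step 3 — Series combination: Z_total = R + L + C = 70.3 - j1186 Ω = 1188∠-86.6° Ω.

Z = 70.3 - j1186 Ω = 1188∠-86.6° Ω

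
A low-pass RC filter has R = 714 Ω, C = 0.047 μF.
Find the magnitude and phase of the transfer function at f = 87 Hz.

Step 1 — Angular frequency: ω = 2π·87 = 546.6 rad/s.
Step 2 — Transfer function: H(jω) = 1/(1 + jωRC).
Step 3 — Denominator: 1 + jωRC = 1 + j·546.6·714·4.7e-08 = 1 + j0.01834.
Step 4 — H = 0.9997 - j0.01834.
Step 5 — Magnitude: |H| = 0.9998 (-0.0 dB); phase: φ = -1.1°.

|H| = 0.9998 (-0.0 dB), φ = -1.1°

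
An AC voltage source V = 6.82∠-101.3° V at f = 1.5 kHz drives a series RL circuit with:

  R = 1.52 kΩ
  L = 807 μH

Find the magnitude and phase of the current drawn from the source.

Step 1 — Angular frequency: ω = 2π·f = 2π·1500 = 9425 rad/s.
Step 2 — Component impedances:
  R: Z = R = 1520 Ω
  L: Z = jωL = j·9425·0.000807 = 0 + j7.606 Ω
Step 3 — Series combination: Z_total = R + L = 1520 + j7.606 Ω = 1520∠0.3° Ω.
Step 4 — Source phasor: V = 6.82∠-101.3° V = -1.336 - j6.688 V.
Step 5 — Ohm's law: I = V / Z_total = (-1.336 - j6.688) / (1520 + j7.606) = -0.0009012 - j0.004395 A.
Step 6 — Convert to polar: |I| = 0.004487 A, ∠I = -101.6°.

I = 0.004487∠-101.6° A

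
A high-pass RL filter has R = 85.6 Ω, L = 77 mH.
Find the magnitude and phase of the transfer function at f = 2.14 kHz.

Step 1 — Angular frequency: ω = 2π·2140 = 1.345e+04 rad/s.
Step 2 — Transfer function: H(jω) = jωL/(R + jωL).
Step 3 — Numerator jωL = j·1035; denominator R + jωL = 85.6 + j1035.
Step 4 — H = 0.9932 + j0.08212.
Step 5 — Magnitude: |H| = 0.9966 (-0.0 dB); phase: φ = 4.7°.

|H| = 0.9966 (-0.0 dB), φ = 4.7°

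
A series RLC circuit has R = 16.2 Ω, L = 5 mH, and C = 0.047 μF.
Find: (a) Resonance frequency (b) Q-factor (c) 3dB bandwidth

Step 1 — Resonance condition Im(Z)=0 gives ω₀ = 1/√(LC).
Step 2 — ω₀ = 1/√(0.005·4.7e-08) = 6.523e+04 rad/s.
Step 3 — f₀ = ω₀/(2π) = 1.038e+04 Hz.
Step 4 — Series Q: Q = ω₀L/R = 6.523e+04·0.005/16.2 = 20.13.
Step 5 — 3dB bandwidth: Δω = ω₀/Q = 3240 rad/s; BW = Δω/(2π) = 515.7 Hz.

(a) f₀ = 1.038e+04 Hz  (b) Q = 20.13  (c) BW = 515.7 Hz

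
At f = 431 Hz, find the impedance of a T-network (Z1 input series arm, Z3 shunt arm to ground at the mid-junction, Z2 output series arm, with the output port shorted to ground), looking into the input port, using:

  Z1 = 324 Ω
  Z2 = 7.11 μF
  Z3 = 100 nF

Step 1 — Angular frequency: ω = 2π·f = 2π·431 = 2708 rad/s.
Step 2 — Component impedances:
  Z1: Z = R = 324 Ω
  Z2: Z = 1/(jωC) = -j/(ω·C) = 0 - j51.94 Ω
  Z3: Z = 1/(jωC) = -j/(ω·C) = 0 - j3693 Ω
Step 3 — With the output port shorted to ground, the output series arm Z2 runs from the junction to ground; the shunt arm Z3 also runs from the junction to ground. They appear in parallel: Z3 || Z2 = 0 - j51.22 Ω.
Step 4 — Series with input arm Z1: Z_in = Z1 + (Z3 || Z2) = 324 - j51.22 Ω = 328∠-9.0° Ω.

Z = 324 - j51.22 Ω = 328∠-9.0° Ω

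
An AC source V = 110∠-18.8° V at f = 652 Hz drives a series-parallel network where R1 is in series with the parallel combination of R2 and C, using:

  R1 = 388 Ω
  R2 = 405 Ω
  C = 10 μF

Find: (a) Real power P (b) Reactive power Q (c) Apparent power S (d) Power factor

Step 1 — Angular frequency: ω = 2π·f = 2π·652 = 4097 rad/s.
Step 2 — Component impedances:
  R1: Z = R = 388 Ω
  R2: Z = R = 405 Ω
  C: Z = 1/(jωC) = -j/(ω·C) = 0 - j24.41 Ω
Step 3 — Parallel branch: R2 || C = 1/(1/R2 + 1/C) = 1.466 - j24.32 Ω.
Step 4 — Series with R1: Z_total = R1 + (R2 || C) = 389.5 - j24.32 Ω = 390.2∠-3.6° Ω.
Step 5 — Source phasor: V = 110∠-18.8° V = 104.1 - j35.45 V.
Step 6 — Current: I = V / Z = 0.272 - j0.07403 A = 0.2819∠-15.2° A.
Step 7 — Complex power: S = V·I* = 30.95 - j1.933 VA.
Step 8 — Real power: P = Re(S) = 30.95 W.
Step 9 — Reactive power: Q = Im(S) = -1.933 VAR.
Step 10 — Apparent power: |S| = 31.01 VA.
Step 11 — Power factor: PF = P/|S| = 0.9981 (leading).

(a) P = 30.95 W  (b) Q = -1.933 VAR  (c) S = 31.01 VA  (d) PF = 0.9981 (leading)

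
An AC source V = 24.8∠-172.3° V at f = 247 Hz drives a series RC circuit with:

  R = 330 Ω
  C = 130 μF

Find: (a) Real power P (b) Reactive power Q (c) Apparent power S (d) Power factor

Step 1 — Angular frequency: ω = 2π·f = 2π·247 = 1552 rad/s.
Step 2 — Component impedances:
  R: Z = R = 330 Ω
  C: Z = 1/(jωC) = -j/(ω·C) = 0 - j4.957 Ω
Step 3 — Series combination: Z_total = R + C = 330 - j4.957 Ω = 330∠-0.9° Ω.
Step 4 — Source phasor: V = 24.8∠-172.3° V = -24.58 - j3.323 V.
Step 5 — Current: I = V / Z = -0.07431 - j0.01119 A = 0.07514∠-171.4° A.
Step 6 — Complex power: S = V·I* = 1.863 - j0.02799 VA.
Step 7 — Real power: P = Re(S) = 1.863 W.
Step 8 — Reactive power: Q = Im(S) = -0.02799 VAR.
Step 9 — Apparent power: |S| = 1.864 VA.
Step 10 — Power factor: PF = P/|S| = 0.9999 (leading).

(a) P = 1.863 W  (b) Q = -0.02799 VAR  (c) S = 1.864 VA  (d) PF = 0.9999 (leading)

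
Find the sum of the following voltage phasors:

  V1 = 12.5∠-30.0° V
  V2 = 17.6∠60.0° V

Step 1 — Convert each phasor to rectangular form:
  V1 = 12.5·(cos(-30.0°) + j·sin(-30.0°)) = 10.83 - j6.25 V
  V2 = 17.6·(cos(60.0°) + j·sin(60.0°)) = 8.8 + j15.24 V
Step 2 — Sum components: V_total = 19.63 + j8.992 V.
Step 3 — Convert to polar: |V_total| = 21.59 V, ∠V_total = 24.6°.

V_total = 21.59∠24.6° V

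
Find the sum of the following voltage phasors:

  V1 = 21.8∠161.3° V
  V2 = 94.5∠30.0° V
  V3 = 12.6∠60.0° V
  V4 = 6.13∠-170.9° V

Step 1 — Convert each phasor to rectangular form:
  V1 = 21.8·(cos(161.3°) + j·sin(161.3°)) = -20.65 + j6.989 V
  V2 = 94.5·(cos(30.0°) + j·sin(30.0°)) = 81.84 + j47.25 V
  V3 = 12.6·(cos(60.0°) + j·sin(60.0°)) = 6.3 + j10.91 V
  V4 = 6.13·(cos(-170.9°) + j·sin(-170.9°)) = -6.053 - j0.9695 V
Step 2 — Sum components: V_total = 61.44 + j64.18 V.
Step 3 — Convert to polar: |V_total| = 88.85 V, ∠V_total = 46.3°.

V_total = 88.85∠46.3° V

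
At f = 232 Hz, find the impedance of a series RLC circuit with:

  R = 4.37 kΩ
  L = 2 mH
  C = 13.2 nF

Step 1 — Angular frequency: ω = 2π·f = 2π·232 = 1458 rad/s.
Step 2 — Component impedances:
  R: Z = R = 4370 Ω
  L: Z = jωL = j·1458·0.002 = 0 + j2.915 Ω
  C: Z = 1/(jωC) = -j/(ω·C) = 0 - j5.197e+04 Ω
Step 3 — Series combination: Z_total = R + L + C = 4370 - j5.197e+04 Ω = 5.215e+04∠-85.2° Ω.

Z = 4370 - j5.197e+04 Ω = 5.215e+04∠-85.2° Ω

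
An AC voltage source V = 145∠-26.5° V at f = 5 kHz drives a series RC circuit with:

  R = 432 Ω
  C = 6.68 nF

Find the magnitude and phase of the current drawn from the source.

Step 1 — Angular frequency: ω = 2π·f = 2π·5000 = 3.142e+04 rad/s.
Step 2 — Component impedances:
  R: Z = R = 432 Ω
  C: Z = 1/(jωC) = -j/(ω·C) = 0 - j4765 Ω
Step 3 — Series combination: Z_total = R + C = 432 - j4765 Ω = 4785∠-84.8° Ω.
Step 4 — Source phasor: V = 145∠-26.5° V = 129.8 - j64.7 V.
Step 5 — Ohm's law: I = V / Z_total = (129.8 - j64.7) / (432 - j4765) = 0.01592 + j0.02579 A.
Step 6 — Convert to polar: |I| = 0.03031 A, ∠I = 58.3°.

I = 0.03031∠58.3° A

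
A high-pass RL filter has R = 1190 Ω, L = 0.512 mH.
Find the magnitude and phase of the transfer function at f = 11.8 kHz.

Step 1 — Angular frequency: ω = 2π·1.18e+04 = 7.414e+04 rad/s.
Step 2 — Transfer function: H(jω) = jωL/(R + jωL).
Step 3 — Numerator jωL = j·37.96; denominator R + jωL = 1190 + j37.96.
Step 4 — H = 0.001017 + j0.03187.
Step 5 — Magnitude: |H| = 0.03188 (-29.9 dB); phase: φ = 88.2°.

|H| = 0.03188 (-29.9 dB), φ = 88.2°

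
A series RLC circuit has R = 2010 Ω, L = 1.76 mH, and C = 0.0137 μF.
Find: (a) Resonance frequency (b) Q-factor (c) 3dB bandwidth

Step 1 — Resonance: ω₀ = 1/√(LC) = 1/√(0.00176·1.37e-08) = 2.036e+05 rad/s.
Step 2 — f₀ = ω₀/(2π) = 3.241e+04 Hz.
Step 3 — Series Q: Q = ω₀L/R = 2.036e+05·0.00176/2010 = 0.1783.
Step 4 — Bandwidth: Δω = ω₀/Q = 1.142e+06 rad/s; BW = Δω/(2π) = 1.818e+05 Hz.

(a) f₀ = 3.241e+04 Hz  (b) Q = 0.1783  (c) BW = 1.818e+05 Hz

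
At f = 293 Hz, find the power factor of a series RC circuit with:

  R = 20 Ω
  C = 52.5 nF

Step 1 — Angular frequency: ω = 2π·f = 2π·293 = 1841 rad/s.
Step 2 — Component impedances:
  R: Z = R = 20 Ω
  C: Z = 1/(jωC) = -j/(ω·C) = 0 - j1.035e+04 Ω
Step 3 — Series combination: Z_total = R + C = 20 - j1.035e+04 Ω = 1.035e+04∠-89.9° Ω.
Step 4 — Power factor: PF = cos(φ) = Re(Z)/|Z| = 20/10347 = 0.001933.
Step 5 — Type: Im(Z) = -1.035e+04 ⇒ leading (phase φ = -89.9°).

PF = 0.001933 (leading, φ = -89.9°)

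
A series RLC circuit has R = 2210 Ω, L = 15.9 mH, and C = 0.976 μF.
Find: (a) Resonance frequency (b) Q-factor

Step 1 — Resonance condition Im(Z)=0 gives ω₀ = 1/√(LC).
Step 2 — ω₀ = 1/√(0.0159·9.76e-07) = 8027 rad/s.
Step 3 — f₀ = ω₀/(2π) = 1278 Hz.
Step 4 — Series Q: Q = ω₀L/R = 8027·0.0159/2210 = 0.05775.

(a) f₀ = 1278 Hz  (b) Q = 0.05775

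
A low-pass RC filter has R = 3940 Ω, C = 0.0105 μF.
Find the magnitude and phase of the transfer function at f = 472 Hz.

Step 1 — Angular frequency: ω = 2π·472 = 2966 rad/s.
Step 2 — Transfer function: H(jω) = 1/(1 + jωRC).
Step 3 — Denominator: 1 + jωRC = 1 + j·2966·3940·1.05e-08 = 1 + j0.1227.
Step 4 — H = 0.9852 - j0.1209.
Step 5 — Magnitude: |H| = 0.9926 (-0.1 dB); phase: φ = -7.0°.

|H| = 0.9926 (-0.1 dB), φ = -7.0°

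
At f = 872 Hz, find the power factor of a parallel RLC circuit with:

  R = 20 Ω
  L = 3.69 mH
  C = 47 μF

Step 1 — Angular frequency: ω = 2π·f = 2π·872 = 5479 rad/s.
Step 2 — Component impedances:
  R: Z = R = 20 Ω
  L: Z = jωL = j·5479·0.00369 = 0 + j20.22 Ω
  C: Z = 1/(jωC) = -j/(ω·C) = 0 - j3.883 Ω
Step 3 — Parallel combination: 1/Z_total = 1/R + 1/L + 1/C; Z_total = 1.092 - j4.544 Ω = 4.674∠-76.5° Ω.
Step 4 — Power factor: PF = cos(φ) = Re(Z)/|Z| = 1.0921/4.6735 = 0.2337.
Step 5 — Type: Im(Z) = -4.544 ⇒ leading (phase φ = -76.5°).

PF = 0.2337 (leading, φ = -76.5°)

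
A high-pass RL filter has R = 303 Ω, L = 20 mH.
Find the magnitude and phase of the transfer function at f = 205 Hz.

Step 1 — Angular frequency: ω = 2π·205 = 1288 rad/s.
Step 2 — Transfer function: H(jω) = jωL/(R + jωL).
Step 3 — Numerator jωL = j·25.76; denominator R + jωL = 303 + j25.76.
Step 4 — H = 0.007177 + j0.08441.
Step 5 — Magnitude: |H| = 0.08471 (-21.4 dB); phase: φ = 85.1°.

|H| = 0.08471 (-21.4 dB), φ = 85.1°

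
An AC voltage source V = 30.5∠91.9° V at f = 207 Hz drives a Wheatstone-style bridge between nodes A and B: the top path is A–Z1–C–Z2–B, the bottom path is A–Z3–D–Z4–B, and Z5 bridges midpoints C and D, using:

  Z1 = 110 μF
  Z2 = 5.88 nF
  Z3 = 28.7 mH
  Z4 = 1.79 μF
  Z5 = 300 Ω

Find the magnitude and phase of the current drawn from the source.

Step 1 — Angular frequency: ω = 2π·f = 2π·207 = 1301 rad/s.
Step 2 — Component impedances:
  Z1: Z = 1/(jωC) = -j/(ω·C) = 0 - j6.99 Ω
  Z2: Z = 1/(jωC) = -j/(ω·C) = 0 - j1.308e+05 Ω
  Z3: Z = jωL = j·1301·0.0287 = 0 + j37.33 Ω
  Z4: Z = 1/(jωC) = -j/(ω·C) = 0 - j429.5 Ω
  Z5: Z = R = 300 Ω
Step 3 — Bridge requires nodal analysis (the Z5 bridge couples midpoints C and D, so the two paths cannot be reduced to a simple series/parallel combination). Setting node B to ground and injecting 1 A at node A, the 3-node admittance system at A, C, D solves to V_A = Z_AB = 4.575 - j391.5 Ω = 391.5∠-89.3° Ω.
Step 4 — Source phasor: V = 30.5∠91.9° V = -1.011 + j30.48 V.
Step 5 — Ohm's law: I = V / Z_total = (-1.011 + j30.48) / (4.575 - j391.5) = -0.07788 - j0.001673 A.
Step 6 — Convert to polar: |I| = 0.0779 A, ∠I = -178.8°.

I = 0.0779∠-178.8° A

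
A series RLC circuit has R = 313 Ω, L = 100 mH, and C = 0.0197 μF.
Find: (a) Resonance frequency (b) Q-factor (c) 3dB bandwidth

Step 1 — Resonance condition Im(Z)=0 gives ω₀ = 1/√(LC).
Step 2 — ω₀ = 1/√(0.1·1.97e-08) = 2.253e+04 rad/s.
Step 3 — f₀ = ω₀/(2π) = 3586 Hz.
Step 4 — Series Q: Q = ω₀L/R = 2.253e+04·0.1/313 = 7.198.
Step 5 — 3dB bandwidth: Δω = ω₀/Q = 3130 rad/s; BW = Δω/(2π) = 498.2 Hz.

(a) f₀ = 3586 Hz  (b) Q = 7.198  (c) BW = 498.2 Hz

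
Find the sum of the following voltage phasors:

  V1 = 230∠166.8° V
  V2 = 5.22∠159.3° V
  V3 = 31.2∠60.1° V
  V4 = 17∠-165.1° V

Step 1 — Convert each phasor to rectangular form:
  V1 = 230·(cos(166.8°) + j·sin(166.8°)) = -223.9 + j52.52 V
  V2 = 5.22·(cos(159.3°) + j·sin(159.3°)) = -4.883 + j1.845 V
  V3 = 31.2·(cos(60.1°) + j·sin(60.1°)) = 15.55 + j27.05 V
  V4 = 17·(cos(-165.1°) + j·sin(-165.1°)) = -16.43 - j4.371 V
Step 2 — Sum components: V_total = -229.7 + j77.04 V.
Step 3 — Convert to polar: |V_total| = 242.3 V, ∠V_total = 161.5°.

V_total = 242.3∠161.5° V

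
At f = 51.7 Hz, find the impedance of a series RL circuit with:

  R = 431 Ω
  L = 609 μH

Step 1 — Angular frequency: ω = 2π·f = 2π·51.7 = 324.8 rad/s.
Step 2 — Component impedances:
  R: Z = R = 431 Ω
  L: Z = jωL = j·324.8·0.000609 = 0 + j0.1978 Ω
Step 3 — Series combination: Z_total = R + L = 431 + j0.1978 Ω = 431∠0.0° Ω.

Z = 431 + j0.1978 Ω = 431∠0.0° Ω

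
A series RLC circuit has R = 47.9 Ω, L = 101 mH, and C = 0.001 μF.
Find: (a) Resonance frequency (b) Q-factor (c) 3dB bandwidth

Step 1 — Resonance: ω₀ = 1/√(LC) = 1/√(0.101·1e-09) = 9.95e+04 rad/s.
Step 2 — f₀ = ω₀/(2π) = 1.584e+04 Hz.
Step 3 — Series Q: Q = ω₀L/R = 9.95e+04·0.101/47.9 = 209.8.
Step 4 — Bandwidth: Δω = ω₀/Q = 474.3 rad/s; BW = Δω/(2π) = 75.48 Hz.

(a) f₀ = 1.584e+04 Hz  (b) Q = 209.8  (c) BW = 75.48 Hz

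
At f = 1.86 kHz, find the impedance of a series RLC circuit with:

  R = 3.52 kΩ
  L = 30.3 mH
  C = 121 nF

Step 1 — Angular frequency: ω = 2π·f = 2π·1860 = 1.169e+04 rad/s.
Step 2 — Component impedances:
  R: Z = R = 3520 Ω
  L: Z = jωL = j·1.169e+04·0.0303 = 0 + j354.1 Ω
  C: Z = 1/(jωC) = -j/(ω·C) = 0 - j707.2 Ω
Step 3 — Series combination: Z_total = R + L + C = 3520 - j353.1 Ω = 3538∠-5.7° Ω.

Z = 3520 - j353.1 Ω = 3538∠-5.7° Ω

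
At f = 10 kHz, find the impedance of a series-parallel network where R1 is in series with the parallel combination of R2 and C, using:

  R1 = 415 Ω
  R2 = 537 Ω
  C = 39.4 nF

Step 1 — Angular frequency: ω = 2π·f = 2π·1e+04 = 6.283e+04 rad/s.
Step 2 — Component impedances:
  R1: Z = R = 415 Ω
  R2: Z = R = 537 Ω
  C: Z = 1/(jωC) = -j/(ω·C) = 0 - j403.9 Ω
Step 3 — Parallel branch: R2 || C = 1/(1/R2 + 1/C) = 194.1 - j258 Ω.
Step 4 — Series with R1: Z_total = R1 + (R2 || C) = 609.1 - j258 Ω = 661.4∠-23.0° Ω.

Z = 609.1 - j258 Ω = 661.4∠-23.0° Ω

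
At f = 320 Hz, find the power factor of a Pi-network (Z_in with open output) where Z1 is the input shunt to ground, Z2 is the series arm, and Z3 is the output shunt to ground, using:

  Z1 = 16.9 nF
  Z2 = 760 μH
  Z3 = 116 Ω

Step 1 — Angular frequency: ω = 2π·f = 2π·320 = 2011 rad/s.
Step 2 — Component impedances:
  Z1: Z = 1/(jωC) = -j/(ω·C) = 0 - j2.943e+04 Ω
  Z2: Z = jωL = j·2011·0.00076 = 0 + j1.528 Ω
  Z3: Z = R = 116 Ω
Step 3 — With open output, the series arm Z2 and the output shunt Z3 appear in series to ground: Z2 + Z3 = 116 + j1.528 Ω.
Step 4 — Parallel with input shunt Z1: Z_in = Z1 || (Z2 + Z3) = 116 + j1.071 Ω = 116∠0.5° Ω.
Step 5 — Power factor: PF = cos(φ) = Re(Z)/|Z| = 116/116 = 1.
Step 6 — Type: Im(Z) = 1.071 ⇒ lagging (phase φ = 0.5°).

PF = 1 (lagging, φ = 0.5°)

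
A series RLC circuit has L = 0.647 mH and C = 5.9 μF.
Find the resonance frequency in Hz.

Step 1 — Resonance condition Im(Z)=0 gives ω₀ = 1/√(LC).
Step 2 — ω₀ = 1/√(0.000647·5.9e-06) = 1.619e+04 rad/s.
Step 3 — f₀ = ω₀/(2π) = 2576 Hz.

f₀ = 2576 Hz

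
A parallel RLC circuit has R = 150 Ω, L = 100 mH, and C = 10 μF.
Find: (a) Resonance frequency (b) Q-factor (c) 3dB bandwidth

Step 1 — Resonance: ω₀ = 1/√(LC) = 1/√(0.1·1e-05) = 1000 rad/s.
Step 2 — f₀ = ω₀/(2π) = 159.2 Hz.
Step 3 — Parallel Q: Q = R/(ω₀L) = 150/(1000·0.1) = 1.5.
Step 4 — Bandwidth: Δω = ω₀/Q = 666.7 rad/s; BW = Δω/(2π) = 106.1 Hz.

(a) f₀ = 159.2 Hz  (b) Q = 1.5  (c) BW = 106.1 Hz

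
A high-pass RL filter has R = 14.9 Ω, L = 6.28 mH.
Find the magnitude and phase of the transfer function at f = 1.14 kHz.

Step 1 — Angular frequency: ω = 2π·1140 = 7163 rad/s.
Step 2 — Transfer function: H(jω) = jωL/(R + jωL).
Step 3 — Numerator jωL = j·44.98; denominator R + jωL = 14.9 + j44.98.
Step 4 — H = 0.9011 + j0.2985.
Step 5 — Magnitude: |H| = 0.9493 (-0.5 dB); phase: φ = 18.3°.

|H| = 0.9493 (-0.5 dB), φ = 18.3°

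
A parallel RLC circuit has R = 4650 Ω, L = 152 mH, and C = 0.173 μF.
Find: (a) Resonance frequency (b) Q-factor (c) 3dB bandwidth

Step 1 — Resonance: ω₀ = 1/√(LC) = 1/√(0.152·1.73e-07) = 6167 rad/s.
Step 2 — f₀ = ω₀/(2π) = 981.5 Hz.
Step 3 — Parallel Q: Q = R/(ω₀L) = 4650/(6167·0.152) = 4.961.
Step 4 — Bandwidth: Δω = ω₀/Q = 1243 rad/s; BW = Δω/(2π) = 197.8 Hz.

(a) f₀ = 981.5 Hz  (b) Q = 4.961  (c) BW = 197.8 Hz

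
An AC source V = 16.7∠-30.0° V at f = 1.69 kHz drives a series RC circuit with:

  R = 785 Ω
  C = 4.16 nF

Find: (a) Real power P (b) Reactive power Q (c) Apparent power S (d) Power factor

Step 1 — Angular frequency: ω = 2π·f = 2π·1690 = 1.062e+04 rad/s.
Step 2 — Component impedances:
  R: Z = R = 785 Ω
  C: Z = 1/(jωC) = -j/(ω·C) = 0 - j2.264e+04 Ω
Step 3 — Series combination: Z_total = R + C = 785 - j2.264e+04 Ω = 2.265e+04∠-88.0° Ω.
Step 4 — Source phasor: V = 16.7∠-30.0° V = 14.46 - j8.35 V.
Step 5 — Current: I = V / Z = 0.0003905 + j0.0006253 A = 0.0007373∠58.0° A.
Step 6 — Complex power: S = V·I* = 0.0004267 - j0.0123 VA.
Step 7 — Real power: P = Re(S) = 0.0004267 W.
Step 8 — Reactive power: Q = Im(S) = -0.0123 VAR.
Step 9 — Apparent power: |S| = 0.01231 VA.
Step 10 — Power factor: PF = P/|S| = 0.03466 (leading).

(a) P = 0.0004267 W  (b) Q = -0.0123 VAR  (c) S = 0.01231 VA  (d) PF = 0.03466 (leading)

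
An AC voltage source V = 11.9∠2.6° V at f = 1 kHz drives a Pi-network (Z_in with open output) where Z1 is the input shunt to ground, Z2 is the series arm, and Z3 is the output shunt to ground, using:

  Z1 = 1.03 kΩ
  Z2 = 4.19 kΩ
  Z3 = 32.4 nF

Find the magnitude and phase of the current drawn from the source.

Step 1 — Angular frequency: ω = 2π·f = 2π·1000 = 6283 rad/s.
Step 2 — Component impedances:
  Z1: Z = R = 1030 Ω
  Z2: Z = R = 4190 Ω
  Z3: Z = 1/(jωC) = -j/(ω·C) = 0 - j4912 Ω
Step 3 — With open output, the series arm Z2 and the output shunt Z3 appear in series to ground: Z2 + Z3 = 4190 - j4912 Ω.
Step 4 — Parallel with input shunt Z1: Z_in = Z1 || (Z2 + Z3) = 922.2 - j101.4 Ω = 927.8∠-6.3° Ω.
Step 5 — Source phasor: V = 11.9∠2.6° V = 11.89 + j0.5398 V.
Step 6 — Ohm's law: I = V / Z_total = (11.89 + j0.5398) / (922.2 - j101.4) = 0.01267 + j0.001979 A.
Step 7 — Convert to polar: |I| = 0.01283 A, ∠I = 8.9°.

I = 0.01283∠8.9° A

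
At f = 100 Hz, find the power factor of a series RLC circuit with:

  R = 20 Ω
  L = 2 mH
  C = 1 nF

Step 1 — Angular frequency: ω = 2π·f = 2π·100 = 628.3 rad/s.
Step 2 — Component impedances:
  R: Z = R = 20 Ω
  L: Z = jωL = j·628.3·0.002 = 0 + j1.257 Ω
  C: Z = 1/(jωC) = -j/(ω·C) = 0 - j1.592e+06 Ω
Step 3 — Series combination: Z_total = R + L + C = 20 - j1.592e+06 Ω = 1.592e+06∠-90.0° Ω.
Step 4 — Power factor: PF = cos(φ) = Re(Z)/|Z| = 20/1.5915e+06 = 1.257e-05.
Step 5 — Type: Im(Z) = -1.592e+06 ⇒ leading (phase φ = -90.0°).

PF = 1.257e-05 (leading, φ = -90.0°)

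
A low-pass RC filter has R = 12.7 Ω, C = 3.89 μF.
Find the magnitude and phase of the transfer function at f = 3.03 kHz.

Step 1 — Angular frequency: ω = 2π·3030 = 1.904e+04 rad/s.
Step 2 — Transfer function: H(jω) = 1/(1 + jωRC).
Step 3 — Denominator: 1 + jωRC = 1 + j·1.904e+04·12.7·3.89e-06 = 1 + j0.9405.
Step 4 — H = 0.5306 - j0.4991.
Step 5 — Magnitude: |H| = 0.7284 (-2.8 dB); phase: φ = -43.2°.

|H| = 0.7284 (-2.8 dB), φ = -43.2°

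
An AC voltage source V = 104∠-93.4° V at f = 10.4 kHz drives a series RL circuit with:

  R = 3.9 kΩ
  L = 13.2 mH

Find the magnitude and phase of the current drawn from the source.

Step 1 — Angular frequency: ω = 2π·f = 2π·1.04e+04 = 6.535e+04 rad/s.
Step 2 — Component impedances:
  R: Z = R = 3900 Ω
  L: Z = jωL = j·6.535e+04·0.0132 = 0 + j862.6 Ω
Step 3 — Series combination: Z_total = R + L = 3900 + j862.6 Ω = 3994∠12.5° Ω.
Step 4 — Source phasor: V = 104∠-93.4° V = -6.168 - j103.8 V.
Step 5 — Ohm's law: I = V / Z_total = (-6.168 - j103.8) / (3900 + j862.6) = -0.007121 - j0.02504 A.
Step 6 — Convert to polar: |I| = 0.02604 A, ∠I = -105.9°.

I = 0.02604∠-105.9° A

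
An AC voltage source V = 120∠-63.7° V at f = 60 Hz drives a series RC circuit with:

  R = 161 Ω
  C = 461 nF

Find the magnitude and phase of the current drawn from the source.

Step 1 — Angular frequency: ω = 2π·f = 2π·60 = 377 rad/s.
Step 2 — Component impedances:
  R: Z = R = 161 Ω
  C: Z = 1/(jωC) = -j/(ω·C) = 0 - j5754 Ω
Step 3 — Series combination: Z_total = R + C = 161 - j5754 Ω = 5756∠-88.4° Ω.
Step 4 — Source phasor: V = 120∠-63.7° V = 53.17 - j107.6 V.
Step 5 — Ohm's law: I = V / Z_total = (53.17 - j107.6) / (161 - j5754) = 0.01894 + j0.00871 A.
Step 6 — Convert to polar: |I| = 0.02085 A, ∠I = 24.7°.

I = 0.02085∠24.7° A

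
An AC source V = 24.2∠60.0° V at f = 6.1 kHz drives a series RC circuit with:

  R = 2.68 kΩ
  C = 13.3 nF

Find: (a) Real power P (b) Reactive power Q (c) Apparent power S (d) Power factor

Step 1 — Angular frequency: ω = 2π·f = 2π·6100 = 3.833e+04 rad/s.
Step 2 — Component impedances:
  R: Z = R = 2680 Ω
  C: Z = 1/(jωC) = -j/(ω·C) = 0 - j1962 Ω
Step 3 — Series combination: Z_total = R + C = 2680 - j1962 Ω = 3321∠-36.2° Ω.
Step 4 — Source phasor: V = 24.2∠60.0° V = 12.1 + j20.96 V.
Step 5 — Current: I = V / Z = -0.0007874 + j0.007244 A = 0.007286∠96.2° A.
Step 6 — Complex power: S = V·I* = 0.1423 - j0.1042 VA.
Step 7 — Real power: P = Re(S) = 0.1423 W.
Step 8 — Reactive power: Q = Im(S) = -0.1042 VAR.
Step 9 — Apparent power: |S| = 0.1763 VA.
Step 10 — Power factor: PF = P/|S| = 0.8069 (leading).

(a) P = 0.1423 W  (b) Q = -0.1042 VAR  (c) S = 0.1763 VA  (d) PF = 0.8069 (leading)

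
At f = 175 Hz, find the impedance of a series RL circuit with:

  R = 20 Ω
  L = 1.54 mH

Step 1 — Angular frequency: ω = 2π·f = 2π·175 = 1100 rad/s.
Step 2 — Component impedances:
  R: Z = R = 20 Ω
  L: Z = jωL = j·1100·0.00154 = 0 + j1.693 Ω
Step 3 — Series combination: Z_total = R + L = 20 + j1.693 Ω = 20.07∠4.8° Ω.

Z = 20 + j1.693 Ω = 20.07∠4.8° Ω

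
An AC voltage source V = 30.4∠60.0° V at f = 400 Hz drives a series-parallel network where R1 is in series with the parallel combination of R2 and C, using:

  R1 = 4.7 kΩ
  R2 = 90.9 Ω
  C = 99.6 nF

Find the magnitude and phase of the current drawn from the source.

Step 1 — Angular frequency: ω = 2π·f = 2π·400 = 2513 rad/s.
Step 2 — Component impedances:
  R1: Z = R = 4700 Ω
  R2: Z = R = 90.9 Ω
  C: Z = 1/(jωC) = -j/(ω·C) = 0 - j3995 Ω
Step 3 — Parallel branch: R2 || C = 1/(1/R2 + 1/C) = 90.85 - j2.067 Ω.
Step 4 — Series with R1: Z_total = R1 + (R2 || C) = 4791 - j2.067 Ω = 4791∠-0.0° Ω.
Step 5 — Source phasor: V = 30.4∠60.0° V = 15.2 + j26.33 V.
Step 6 — Ohm's law: I = V / Z_total = (15.2 + j26.33) / (4791 - j2.067) = 0.00317 + j0.005497 A.
Step 7 — Convert to polar: |I| = 0.006345 A, ∠I = 60.0°.

I = 0.006345∠60.0° A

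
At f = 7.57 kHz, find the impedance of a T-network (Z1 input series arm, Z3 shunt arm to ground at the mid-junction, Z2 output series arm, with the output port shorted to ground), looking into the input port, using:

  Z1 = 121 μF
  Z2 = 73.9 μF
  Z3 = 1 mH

Step 1 — Angular frequency: ω = 2π·f = 2π·7570 = 4.756e+04 rad/s.
Step 2 — Component impedances:
  Z1: Z = 1/(jωC) = -j/(ω·C) = 0 - j0.1738 Ω
  Z2: Z = 1/(jωC) = -j/(ω·C) = 0 - j0.2845 Ω
  Z3: Z = jωL = j·4.756e+04·0.001 = 0 + j47.56 Ω
Step 3 — With the output port shorted to ground, the output series arm Z2 runs from the junction to ground; the shunt arm Z3 also runs from the junction to ground. They appear in parallel: Z3 || Z2 = 0 - j0.2862 Ω.
Step 4 — Series with input arm Z1: Z_in = Z1 + (Z3 || Z2) = 0 - j0.46 Ω = 0.46∠-90.0° Ω.

Z = 0 - j0.46 Ω = 0.46∠-90.0° Ω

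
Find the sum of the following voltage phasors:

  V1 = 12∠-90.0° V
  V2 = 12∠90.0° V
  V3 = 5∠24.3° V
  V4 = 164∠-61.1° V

Step 1 — Convert each phasor to rectangular form:
  V1 = 12·(cos(-90.0°) + j·sin(-90.0°)) = 0 - j12 V
  V2 = 12·(cos(90.0°) + j·sin(90.0°)) = 0 + j12 V
  V3 = 5·(cos(24.3°) + j·sin(24.3°)) = 4.557 + j2.058 V
  V4 = 164·(cos(-61.1°) + j·sin(-61.1°)) = 79.26 - j143.6 V
Step 2 — Sum components: V_total = 83.82 - j141.5 V.
Step 3 — Convert to polar: |V_total| = 164.5 V, ∠V_total = -59.4°.

V_total = 164.5∠-59.4° V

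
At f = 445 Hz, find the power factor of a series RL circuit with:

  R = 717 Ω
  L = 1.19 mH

Step 1 — Angular frequency: ω = 2π·f = 2π·445 = 2796 rad/s.
Step 2 — Component impedances:
  R: Z = R = 717 Ω
  L: Z = jωL = j·2796·0.00119 = 0 + j3.327 Ω
Step 3 — Series combination: Z_total = R + L = 717 + j3.327 Ω = 717∠0.3° Ω.
Step 4 — Power factor: PF = cos(φ) = Re(Z)/|Z| = 717/717 = 1.
Step 5 — Type: Im(Z) = 3.327 ⇒ lagging (phase φ = 0.3°).

PF = 1 (lagging, φ = 0.3°)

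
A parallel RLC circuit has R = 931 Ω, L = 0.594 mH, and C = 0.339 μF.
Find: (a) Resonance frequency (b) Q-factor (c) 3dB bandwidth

Step 1 — Resonance: ω₀ = 1/√(LC) = 1/√(0.000594·3.39e-07) = 7.047e+04 rad/s.
Step 2 — f₀ = ω₀/(2π) = 1.122e+04 Hz.
Step 3 — Parallel Q: Q = R/(ω₀L) = 931/(7.047e+04·0.000594) = 22.24.
Step 4 — Bandwidth: Δω = ω₀/Q = 3168 rad/s; BW = Δω/(2π) = 504.3 Hz.

(a) f₀ = 1.122e+04 Hz  (b) Q = 22.24  (c) BW = 504.3 Hz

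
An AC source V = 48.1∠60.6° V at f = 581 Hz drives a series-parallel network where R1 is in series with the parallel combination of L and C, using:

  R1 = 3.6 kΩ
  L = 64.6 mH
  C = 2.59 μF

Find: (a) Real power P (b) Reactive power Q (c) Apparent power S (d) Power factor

Step 1 — Angular frequency: ω = 2π·f = 2π·581 = 3651 rad/s.
Step 2 — Component impedances:
  R1: Z = R = 3600 Ω
  L: Z = jωL = j·3651·0.0646 = 0 + j235.8 Ω
  C: Z = 1/(jωC) = -j/(ω·C) = 0 - j105.8 Ω
Step 3 — Parallel branch: L || C = 1/(1/L + 1/C) = 0 - j191.8 Ω.
Step 4 — Series with R1: Z_total = R1 + (L || C) = 3600 - j191.8 Ω = 3605∠-3.0° Ω.
Step 5 — Source phasor: V = 48.1∠60.6° V = 23.61 + j41.91 V.
Step 6 — Current: I = V / Z = 0.005922 + j0.01196 A = 0.01334∠63.6° A.
Step 7 — Complex power: S = V·I* = 0.6409 - j0.03414 VA.
Step 8 — Real power: P = Re(S) = 0.6409 W.
Step 9 — Reactive power: Q = Im(S) = -0.03414 VAR.
Step 10 — Apparent power: |S| = 0.6418 VA.
Step 11 — Power factor: PF = P/|S| = 0.9986 (leading).

(a) P = 0.6409 W  (b) Q = -0.03414 VAR  (c) S = 0.6418 VA  (d) PF = 0.9986 (leading)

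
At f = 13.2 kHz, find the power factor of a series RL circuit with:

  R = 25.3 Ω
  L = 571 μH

Step 1 — Angular frequency: ω = 2π·f = 2π·1.32e+04 = 8.294e+04 rad/s.
Step 2 — Component impedances:
  R: Z = R = 25.3 Ω
  L: Z = jωL = j·8.294e+04·0.000571 = 0 + j47.36 Ω
Step 3 — Series combination: Z_total = R + L = 25.3 + j47.36 Ω = 53.69∠61.9° Ω.
Step 4 — Power factor: PF = cos(φ) = Re(Z)/|Z| = 25.3/53.69 = 0.4712.
Step 5 — Type: Im(Z) = 47.36 ⇒ lagging (phase φ = 61.9°).

PF = 0.4712 (lagging, φ = 61.9°)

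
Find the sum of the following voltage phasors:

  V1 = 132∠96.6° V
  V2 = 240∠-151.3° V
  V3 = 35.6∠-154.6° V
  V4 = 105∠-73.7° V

Step 1 — Convert each phasor to rectangular form:
  V1 = 132·(cos(96.6°) + j·sin(96.6°)) = -15.17 + j131.1 V
  V2 = 240·(cos(-151.3°) + j·sin(-151.3°)) = -210.5 - j115.3 V
  V3 = 35.6·(cos(-154.6°) + j·sin(-154.6°)) = -32.16 - j15.27 V
  V4 = 105·(cos(-73.7°) + j·sin(-73.7°)) = 29.47 - j100.8 V
Step 2 — Sum components: V_total = -228.4 - j100.2 V.
Step 3 — Convert to polar: |V_total| = 249.4 V, ∠V_total = -156.3°.

V_total = 249.4∠-156.3° V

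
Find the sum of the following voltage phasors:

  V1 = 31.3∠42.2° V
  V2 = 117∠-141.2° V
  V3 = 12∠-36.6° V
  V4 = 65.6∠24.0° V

Step 1 — Convert each phasor to rectangular form:
  V1 = 31.3·(cos(42.2°) + j·sin(42.2°)) = 23.19 + j21.02 V
  V2 = 117·(cos(-141.2°) + j·sin(-141.2°)) = -91.18 - j73.31 V
  V3 = 12·(cos(-36.6°) + j·sin(-36.6°)) = 9.634 - j7.155 V
  V4 = 65.6·(cos(24.0°) + j·sin(24.0°)) = 59.93 + j26.68 V
Step 2 — Sum components: V_total = 1.567 - j32.76 V.
Step 3 — Convert to polar: |V_total| = 32.8 V, ∠V_total = -87.3°.

V_total = 32.8∠-87.3° V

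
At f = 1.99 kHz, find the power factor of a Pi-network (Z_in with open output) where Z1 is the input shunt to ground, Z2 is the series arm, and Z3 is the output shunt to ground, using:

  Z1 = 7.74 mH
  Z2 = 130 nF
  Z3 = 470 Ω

Step 1 — Angular frequency: ω = 2π·f = 2π·1990 = 1.25e+04 rad/s.
Step 2 — Component impedances:
  Z1: Z = jωL = j·1.25e+04·0.00774 = 0 + j96.78 Ω
  Z2: Z = 1/(jωC) = -j/(ω·C) = 0 - j615.2 Ω
  Z3: Z = R = 470 Ω
Step 3 — With open output, the series arm Z2 and the output shunt Z3 appear in series to ground: Z2 + Z3 = 470 - j615.2 Ω.
Step 4 — Parallel with input shunt Z1: Z_in = Z1 || (Z2 + Z3) = 8.99 + j106.7 Ω = 107.1∠85.2° Ω.
Step 5 — Power factor: PF = cos(φ) = Re(Z)/|Z| = 8.9896/107.07 = 0.08396.
Step 6 — Type: Im(Z) = 106.7 ⇒ lagging (phase φ = 85.2°).

PF = 0.08396 (lagging, φ = 85.2°)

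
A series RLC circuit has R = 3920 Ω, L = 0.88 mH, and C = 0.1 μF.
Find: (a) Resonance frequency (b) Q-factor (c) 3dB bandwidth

Step 1 — Resonance: ω₀ = 1/√(LC) = 1/√(0.00088·1e-07) = 1.066e+05 rad/s.
Step 2 — f₀ = ω₀/(2π) = 1.697e+04 Hz.
Step 3 — Series Q: Q = ω₀L/R = 1.066e+05·0.00088/3920 = 0.02393.
Step 4 — Bandwidth: Δω = ω₀/Q = 4.455e+06 rad/s; BW = Δω/(2π) = 7.09e+05 Hz.

(a) f₀ = 1.697e+04 Hz  (b) Q = 0.02393  (c) BW = 7.09e+05 Hz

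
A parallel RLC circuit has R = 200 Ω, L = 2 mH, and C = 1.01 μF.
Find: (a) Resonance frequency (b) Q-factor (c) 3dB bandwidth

Step 1 — Resonance: ω₀ = 1/√(LC) = 1/√(0.002·1.01e-06) = 2.225e+04 rad/s.
Step 2 — f₀ = ω₀/(2π) = 3541 Hz.
Step 3 — Parallel Q: Q = R/(ω₀L) = 200/(2.225e+04·0.002) = 4.494.
Step 4 — Bandwidth: Δω = ω₀/Q = 4950 rad/s; BW = Δω/(2π) = 787.9 Hz.

(a) f₀ = 3541 Hz  (b) Q = 4.494  (c) BW = 787.9 Hz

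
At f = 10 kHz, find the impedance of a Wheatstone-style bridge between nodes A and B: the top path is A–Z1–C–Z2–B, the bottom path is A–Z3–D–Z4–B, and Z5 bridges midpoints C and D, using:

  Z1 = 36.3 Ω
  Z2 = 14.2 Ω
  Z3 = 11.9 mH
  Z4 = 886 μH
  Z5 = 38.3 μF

Step 1 — Angular frequency: ω = 2π·f = 2π·1e+04 = 6.283e+04 rad/s.
Step 2 — Component impedances:
  Z1: Z = R = 36.3 Ω
  Z2: Z = R = 14.2 Ω
  Z3: Z = jωL = j·6.283e+04·0.0119 = 0 + j747.7 Ω
  Z4: Z = jωL = j·6.283e+04·0.000886 = 0 + j55.67 Ω
  Z5: Z = 1/(jωC) = -j/(ω·C) = 0 - j0.4155 Ω
Step 3 — Bridge requires nodal analysis (the Z5 bridge couples midpoints C and D, so the two paths cannot be reduced to a simple series/parallel combination). Setting node B to ground and injecting 1 A at node A, the 3-node admittance system at A, C, D solves to V_A = Z_AB = 49.54 + j5.173 Ω = 49.81∠6.0° Ω.

Z = 49.54 + j5.173 Ω = 49.81∠6.0° Ω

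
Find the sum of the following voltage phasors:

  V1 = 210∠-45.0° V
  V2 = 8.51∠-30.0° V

Step 1 — Convert each phasor to rectangular form:
  V1 = 210·(cos(-45.0°) + j·sin(-45.0°)) = 148.5 - j148.5 V
  V2 = 8.51·(cos(-30.0°) + j·sin(-30.0°)) = 7.37 - j4.255 V
Step 2 — Sum components: V_total = 155.9 - j152.7 V.
Step 3 — Convert to polar: |V_total| = 218.2 V, ∠V_total = -44.4°.

V_total = 218.2∠-44.4° V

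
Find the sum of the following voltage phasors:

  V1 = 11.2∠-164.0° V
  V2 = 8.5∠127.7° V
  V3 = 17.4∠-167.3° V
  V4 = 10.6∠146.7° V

Step 1 — Convert each phasor to rectangular form:
  V1 = 11.2·(cos(-164.0°) + j·sin(-164.0°)) = -10.77 - j3.087 V
  V2 = 8.5·(cos(127.7°) + j·sin(127.7°)) = -5.198 + j6.725 V
  V3 = 17.4·(cos(-167.3°) + j·sin(-167.3°)) = -16.97 - j3.825 V
  V4 = 10.6·(cos(146.7°) + j·sin(146.7°)) = -8.86 + j5.82 V
Step 2 — Sum components: V_total = -41.8 + j5.633 V.
Step 3 — Convert to polar: |V_total| = 42.18 V, ∠V_total = 172.3°.

V_total = 42.18∠172.3° V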